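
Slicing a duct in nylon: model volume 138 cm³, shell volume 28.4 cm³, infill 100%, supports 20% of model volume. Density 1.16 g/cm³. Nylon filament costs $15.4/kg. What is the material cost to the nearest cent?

Volume inside the shell = 138 − 28.4 = 109.6 cm³.
Deposited infill = 1.00 × 109.6 = 109.6 cm³.
Support = 0.20 × 138 = 27.6 cm³.
Deposited volume: 28.4 + 109.6 + 27.6 → 165.6 cm³.
Mass = 165.6 × 1.16 = 192.096 g.
At $15.4/kg: 192.096/1000 × 15.4 = $2.96.

$2.96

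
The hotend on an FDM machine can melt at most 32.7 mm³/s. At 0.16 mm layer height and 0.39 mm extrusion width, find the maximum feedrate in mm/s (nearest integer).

524 mm/s

Bead cross-section: 0.16 × 0.39 → 0.0624 mm².
v_max = Q/A = 32.7/0.0624 = 524.04 mm/s → 524 mm/s.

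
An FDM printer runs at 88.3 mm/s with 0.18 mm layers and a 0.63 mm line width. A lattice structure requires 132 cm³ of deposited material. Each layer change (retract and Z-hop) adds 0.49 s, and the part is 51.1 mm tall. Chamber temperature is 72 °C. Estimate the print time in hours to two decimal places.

Extrusion cross-section = 0.18 × 0.63 = 0.1134 mm².
Path length: 132000 mm³ / 0.1134 mm² → 1164021.2 mm.
Extrusion time = 1164021.2 / 88.3 = 13182.6 s.
Number of layers: 51.1 / 0.18 → 284 (rounded up).
Layer-change overhead: 284 × 0.49 → 139.16 s.
Altogether 13182.6 + 139.16 = 13321.76 s, i.e. 3.70 hours.

3.70 hours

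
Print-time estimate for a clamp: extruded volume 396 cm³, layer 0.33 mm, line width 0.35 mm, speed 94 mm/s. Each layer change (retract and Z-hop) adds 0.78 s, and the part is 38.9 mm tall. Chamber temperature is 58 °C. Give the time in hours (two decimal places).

Extrusion cross-section = 0.33 × 0.35 = 0.1155 mm².
Total extruded path = 396000/0.1155 = 3428571.4 mm.
Extrusion time = 3428571.4 / 94 = 36474.2 s.
Layer count = ceil(38.9 / 0.33) = 118.
Non-print overhead = 118 × 0.78 = 92.04 s.
Altogether 36474.2 + 92.04 = 36566.24 s, i.e. 10.16 hours.

10.16 hours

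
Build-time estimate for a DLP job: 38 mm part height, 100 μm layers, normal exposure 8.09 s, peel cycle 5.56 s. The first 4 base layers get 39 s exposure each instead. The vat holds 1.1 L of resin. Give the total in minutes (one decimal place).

Layers = ⌈38/0.1⌉ = 380.
Bottom layers: 4 × (39 + 5.56) → 178.24 s.
Regular layers: 376 × (8.09 + 5.56) → 5132.4 s.
Total = 178.24 + 5132.4 = 5310.64 s = 88.5 minutes.

88.5 minutes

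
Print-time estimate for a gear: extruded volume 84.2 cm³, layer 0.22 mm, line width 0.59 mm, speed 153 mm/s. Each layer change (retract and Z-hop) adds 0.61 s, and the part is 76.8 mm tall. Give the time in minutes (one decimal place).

74.2 minutes

Bead cross-section = 0.22 × 0.59, so 0.1298 mm².
Path length: 84200 mm³ / 0.1298 mm² → 648690.3 mm.
Time extruding = 648690.3 / 153 = 4239.8 s.
Layer count = ceil(76.8 / 0.22) = 350.
Non-print overhead: 350 × 0.61 → 213.5 s.
Total = 4239.8 + 213.5 = 4453.3 s = 74.2 minutes.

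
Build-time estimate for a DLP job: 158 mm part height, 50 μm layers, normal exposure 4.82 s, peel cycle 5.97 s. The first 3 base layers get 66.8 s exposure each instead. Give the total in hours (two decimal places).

9.52 hours

Layer count = ceil(158 / 0.05) = 3160.
Bottom layers = 3 × (66.8 + 5.97) = 218.31 s.
Normal layers = 3157 × (4.82 + 5.97), so 34064.03 s.
Total = 218.31 + 34064.03 = 34282.34 s = 9.52 hours.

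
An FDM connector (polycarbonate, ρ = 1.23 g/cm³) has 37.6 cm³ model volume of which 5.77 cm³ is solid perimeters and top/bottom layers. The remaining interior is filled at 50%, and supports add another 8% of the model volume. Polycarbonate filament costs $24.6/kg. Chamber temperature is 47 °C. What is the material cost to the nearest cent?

$0.75

Volume inside the shell = 37.6 − 5.77, so 31.83 cm³.
Infill deposited = 0.50 × 31.83 = 15.915 cm³.
Support: 0.08 × 37.6 → 3.008 cm³.
Total extruded: 5.77 + 15.915 + 3.008 → 24.693 cm³.
Mass = 24.693 × 1.23, so 30.37239 g.
At $24.6/kg: 30.37239/1000 × 24.6 = $0.75.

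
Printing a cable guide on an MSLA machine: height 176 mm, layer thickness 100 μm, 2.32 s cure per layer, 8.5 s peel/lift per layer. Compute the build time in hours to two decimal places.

5.29 hours

Layer count = ceil(176 / 0.1) = 1760.
Cycle time = 2.32 + 8.5, so 10.82 s.
Total = 1760 × 10.82 = 19043.2 s = 5.29 hours.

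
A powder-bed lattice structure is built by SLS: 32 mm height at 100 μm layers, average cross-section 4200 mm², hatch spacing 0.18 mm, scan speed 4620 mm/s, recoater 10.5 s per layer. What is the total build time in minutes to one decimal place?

82.9 minutes

Layers = ⌈32/0.1⌉ = 320.
Scan path per layer = 4200 / 0.18 = 23333.3 mm.
Scan time per layer: 23333.3 / 4620 → 5.0505 s.
Per-layer time = 5.0505 + 10.5, so 15.5505 s.
Total: 320 × 15.5505 s = 4976.16 s → 82.9 minutes.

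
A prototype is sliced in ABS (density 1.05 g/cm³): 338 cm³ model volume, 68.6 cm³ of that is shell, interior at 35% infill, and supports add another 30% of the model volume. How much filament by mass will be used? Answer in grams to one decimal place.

277.5 g

Interior volume = 338 − 68.6, so 269.4 cm³.
Deposited infill = 0.35 × 269.4 = 94.29 cm³.
Support = 0.30 × 338, so 101.4 cm³.
Deposited volume = 68.6 + 94.29 + 101.4, so 264.29 cm³.
Mass: 264.29 × 1.05 → 277.5045 g.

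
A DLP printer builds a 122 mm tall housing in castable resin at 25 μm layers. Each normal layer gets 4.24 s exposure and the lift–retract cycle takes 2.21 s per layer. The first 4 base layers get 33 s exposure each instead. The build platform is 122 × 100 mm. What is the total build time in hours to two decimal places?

8.78 hours

Number of layers: 122 / 0.025 → 4880 (rounded up).
Bottom layers = 4 × (33 + 2.21) = 140.84 s.
Regular layers = 4876 × (4.24 + 2.21), so 31450.2 s.
Total = 140.84 + 31450.2 = 31591.04 s = 8.78 hours.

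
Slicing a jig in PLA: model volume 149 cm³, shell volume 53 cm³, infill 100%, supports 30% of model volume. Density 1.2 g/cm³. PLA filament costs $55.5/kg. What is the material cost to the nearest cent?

Interior volume = 149 − 53 = 96 cm³.
Infill volume: 1.00 × 96 → 96 cm³.
Support = 0.30 × 149 = 44.7 cm³.
Deposited volume = 53 + 96 + 44.7 = 193.7 cm³.
Mass = 193.7 × 1.2, so 232.44 g.
At $55.5/kg: 232.44/1000 × 55.5 = $12.90.

$12.90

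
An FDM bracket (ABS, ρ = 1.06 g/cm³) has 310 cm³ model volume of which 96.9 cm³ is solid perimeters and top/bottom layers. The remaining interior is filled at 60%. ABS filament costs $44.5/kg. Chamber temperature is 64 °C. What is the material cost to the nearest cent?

Interior volume = 310 − 96.9 = 213.1 cm³.
Infill volume: 0.60 × 213.1 → 127.86 cm³.
Total extruded: 96.9 + 127.86 → 224.76 cm³.
Mass = 224.76 × 1.06 = 238.2456 g.
Cost = 238.2456 g / 1000 × $44.5/kg = $10.60.

$10.60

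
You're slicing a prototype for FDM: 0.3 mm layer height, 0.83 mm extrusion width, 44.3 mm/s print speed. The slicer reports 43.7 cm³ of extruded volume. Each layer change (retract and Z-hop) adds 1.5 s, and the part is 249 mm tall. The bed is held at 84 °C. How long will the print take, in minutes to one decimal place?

86.8 minutes

Extrusion cross-section = 0.3 × 0.83 = 0.249 mm².
Total extruded path = 43700/0.249 = 175502 mm.
Extrusion time = 175502 / 44.3, so 3961.7 s.
Layers = ⌈249/0.3⌉ = 830.
Z-hop total = 830 × 1.5, so 1245 s.
Total = 3961.7 + 1245 = 5206.7 s = 86.8 minutes.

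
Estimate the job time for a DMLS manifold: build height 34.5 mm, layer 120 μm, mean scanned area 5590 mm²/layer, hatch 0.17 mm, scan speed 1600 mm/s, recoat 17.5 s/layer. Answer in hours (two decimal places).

3.04 hours

Number of layers: 34.5 / 0.12 → 288 (rounded up).
Hatch length per layer: 5590 / 0.17 → 32882.4 mm.
Laser time per layer: 32882.4 / 1600 → 20.5515 s.
Layer cycle = 20.5515 + 17.5 = 38.0515 s.
288 layers × 38.0515 s/layer = 10958.832 s, i.e. 3.04 hours.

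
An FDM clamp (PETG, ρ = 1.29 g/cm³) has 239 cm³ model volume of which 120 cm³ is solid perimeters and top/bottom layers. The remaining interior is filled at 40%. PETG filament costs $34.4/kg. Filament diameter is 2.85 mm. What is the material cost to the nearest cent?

Interior volume = 239 − 120, so 119 cm³.
Infill volume: 0.40 × 119 → 47.6 cm³.
Deposited volume = 120 + 47.6 = 167.6 cm³.
Mass = 167.6 × 1.29 = 216.204 g.
Cost = 216.204 g / 1000 × $34.4/kg = $7.44.

$7.44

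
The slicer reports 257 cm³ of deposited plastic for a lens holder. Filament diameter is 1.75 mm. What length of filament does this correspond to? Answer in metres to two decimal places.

A = π r² = π × 0.875² = 2.4053 mm².
L = 257000 mm³ / 2.4053 mm² = 106847.38 mm, i.e. 106.85 m.

106.85 m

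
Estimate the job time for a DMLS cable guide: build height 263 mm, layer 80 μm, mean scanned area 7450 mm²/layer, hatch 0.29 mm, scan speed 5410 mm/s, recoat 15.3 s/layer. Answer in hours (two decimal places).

Layers = ⌈263/0.08⌉ = 3288.
Scan path per layer = 7450 / 0.29 = 25689.7 mm.
Per-layer scan time: 25689.7 / 5410 → 4.7486 s.
Layer cycle = 4.7486 + 15.3, so 20.0486 s.
3288 layers × 20.0486 s/layer = 65919.7968 s, i.e. 18.31 hours.

18.31 hours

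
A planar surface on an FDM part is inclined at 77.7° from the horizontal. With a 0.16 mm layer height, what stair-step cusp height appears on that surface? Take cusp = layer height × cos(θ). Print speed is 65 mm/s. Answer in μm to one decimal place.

34.1 μm

cos(77.7°) = 0.2130, so cusp = 0.16 × 0.2130 = 0.03408 mm → 34.1 μm.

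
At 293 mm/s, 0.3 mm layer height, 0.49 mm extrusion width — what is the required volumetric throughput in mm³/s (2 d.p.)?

Extrusion cross-section = 0.3 × 0.49 = 0.147 mm².
Volumetric flow = 293 × 0.147 = 43.07 mm³/s.

43.07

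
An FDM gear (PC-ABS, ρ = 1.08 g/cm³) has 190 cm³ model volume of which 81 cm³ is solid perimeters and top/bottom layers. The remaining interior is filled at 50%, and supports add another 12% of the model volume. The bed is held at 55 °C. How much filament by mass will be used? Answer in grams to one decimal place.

Infill region = 190 − 81, so 109 cm³.
Infill deposited = 0.50 × 109, so 54.5 cm³.
Support = 0.12 × 190 = 22.8 cm³.
Deposited volume = 81 + 54.5 + 22.8, so 158.3 cm³.
Mass = 158.3 × 1.08, so 170.964 g.

171.0 g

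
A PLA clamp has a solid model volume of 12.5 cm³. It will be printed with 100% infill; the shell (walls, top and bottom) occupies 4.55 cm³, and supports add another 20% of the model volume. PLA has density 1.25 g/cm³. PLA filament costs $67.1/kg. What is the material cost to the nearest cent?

Infill region: 12.5 − 4.55 → 7.95 cm³.
Infill volume: 1.00 × 7.95 → 7.95 cm³.
Support: 0.20 × 12.5 → 2.5 cm³.
Deposited volume = 4.55 + 7.95 + 2.5, so 15 cm³.
Mass: 15 × 1.25 → 18.75 g.
At $67.1/kg: 18.75/1000 × 67.1 = $1.26.

$1.26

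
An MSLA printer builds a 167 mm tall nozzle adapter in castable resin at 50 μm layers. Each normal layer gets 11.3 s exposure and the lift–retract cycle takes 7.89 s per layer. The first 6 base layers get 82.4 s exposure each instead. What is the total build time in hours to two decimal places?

17.92 hours

Number of layers: 167 / 0.05 → 3340 (rounded up).
Base layers = 6 × (82.4 + 7.89), so 541.74 s.
Normal layers = 3334 × (11.3 + 7.89), so 63979.46 s.
Sum: 541.74 + 63979.46 = 64521.2 s → 17.92 hours.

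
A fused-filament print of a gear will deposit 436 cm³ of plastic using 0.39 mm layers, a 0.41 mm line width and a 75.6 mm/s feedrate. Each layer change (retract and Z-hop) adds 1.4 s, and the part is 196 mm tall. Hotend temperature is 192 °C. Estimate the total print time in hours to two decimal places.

10.21 hours

Bead cross-section: 0.39 × 0.41 → 0.1599 mm².
Total extruded path = 436000/0.1599 = 2726704.2 mm.
Time extruding = 2726704.2 / 75.6 = 36067.5 s.
Layers = ⌈196/0.39⌉ = 503.
Non-print overhead: 503 × 1.4 → 704.2 s.
Altogether 36067.5 + 704.2 = 36771.7 s, i.e. 10.21 hours.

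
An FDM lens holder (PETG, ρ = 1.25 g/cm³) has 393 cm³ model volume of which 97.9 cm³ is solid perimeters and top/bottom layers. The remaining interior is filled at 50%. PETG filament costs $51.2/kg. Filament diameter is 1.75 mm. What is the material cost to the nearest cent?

Volume inside the shell = 393 − 97.9 = 295.1 cm³.
Deposited infill: 0.50 × 295.1 → 147.55 cm³.
Total extruded = 97.9 + 147.55, so 245.45 cm³.
Mass = 245.45 × 1.25, so 306.8125 g.
At $51.2/kg: 306.8125/1000 × 51.2 = $15.71.

$15.71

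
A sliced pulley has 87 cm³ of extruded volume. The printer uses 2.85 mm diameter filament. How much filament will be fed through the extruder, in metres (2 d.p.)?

13.64 m

A = π r² = π × 1.425² = 6.3794 mm².
Length = 87 cm³ / 6.3794 mm² = 87000 / 6.3794 = 13637.65 mm = 13.64 m.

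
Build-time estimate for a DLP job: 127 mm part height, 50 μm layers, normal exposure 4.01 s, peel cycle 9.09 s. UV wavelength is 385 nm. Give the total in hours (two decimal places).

9.24 hours

Layers = ⌈127/0.05⌉ = 2540.
Each layer takes = 4.01 + 9.09 = 13.1 s.
Build time: 2540 × 13.1 s = 33274 s, i.e. 9.24 hours.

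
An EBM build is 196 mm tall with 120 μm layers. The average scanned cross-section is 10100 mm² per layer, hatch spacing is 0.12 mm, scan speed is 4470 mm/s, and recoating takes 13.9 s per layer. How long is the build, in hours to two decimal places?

14.86 hours

Number of layers: 196 / 0.12 → 1634 (rounded up).
Hatch length per layer = 10100 / 0.12 = 84166.7 mm.
Scan time per layer: 84166.7 / 4470 → 18.8292 s.
Per-layer time = 18.8292 + 13.9, so 32.7292 s.
Total: 1634 × 32.7292 s = 53479.5128 s → 14.86 hours.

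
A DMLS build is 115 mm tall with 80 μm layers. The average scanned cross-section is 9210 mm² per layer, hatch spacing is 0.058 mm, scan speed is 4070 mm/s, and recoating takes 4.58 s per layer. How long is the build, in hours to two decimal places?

Layer count = ceil(115 / 0.08) = 1438.
Scan path per layer = 9210 / 0.058, so 158793.1 mm.
Laser time per layer: 158793.1 / 4070 → 39.0155 s.
Per-layer time = 39.0155 + 4.58, so 43.5955 s.
1438 layers × 43.5955 s/layer = 62690.329 s, i.e. 17.41 hours.

17.41 hours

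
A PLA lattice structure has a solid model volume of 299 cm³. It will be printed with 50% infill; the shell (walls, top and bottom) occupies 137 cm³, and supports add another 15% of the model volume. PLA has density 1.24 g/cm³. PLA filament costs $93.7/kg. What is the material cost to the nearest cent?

$30.54

Interior volume = 299 − 137 = 162 cm³.
Deposited infill = 0.50 × 162 = 81 cm³.
Support = 0.15 × 299 = 44.85 cm³.
Deposited volume = 137 + 81 + 44.85 = 262.85 cm³.
Mass: 262.85 × 1.24 → 325.934 g.
Cost = 325.934 g / 1000 × $93.7/kg = $30.54.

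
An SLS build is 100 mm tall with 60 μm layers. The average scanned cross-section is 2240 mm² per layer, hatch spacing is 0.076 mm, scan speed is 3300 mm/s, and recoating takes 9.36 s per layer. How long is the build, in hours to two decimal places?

8.47 hours

Layer count = ceil(100 / 0.06) = 1667.
Scan path per layer: 2240 / 0.076 → 29473.7 mm.
Scan time per layer = 29473.7 / 3300 = 8.9314 s.
Per-layer time = 8.9314 + 9.36, so 18.2914 s.
1667 layers × 18.2914 s/layer = 30491.7638 s, i.e. 8.47 hours.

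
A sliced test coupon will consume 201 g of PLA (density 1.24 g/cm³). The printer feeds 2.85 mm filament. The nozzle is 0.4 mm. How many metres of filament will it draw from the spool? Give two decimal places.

25.41 m

Volume = 201 g / 1.24 g·cm⁻³ = 162.0968 cm³ = 162096.8 mm³.
Cross-section of 2.85 mm filament: π·(2.85/2)² = 6.3794 mm².
Length = 162096.8 / 6.3794 = 25409.41 mm = 25.41 m.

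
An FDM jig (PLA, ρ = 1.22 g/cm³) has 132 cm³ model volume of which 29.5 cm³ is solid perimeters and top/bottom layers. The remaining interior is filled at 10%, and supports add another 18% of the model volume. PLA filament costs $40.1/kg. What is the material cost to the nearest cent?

$3.11

Infill region: 132 − 29.5 → 102.5 cm³.
Infill deposited = 0.10 × 102.5, so 10.25 cm³.
Support = 0.18 × 132 = 23.76 cm³.
Deposited volume = 29.5 + 10.25 + 23.76 = 63.51 cm³.
Mass: 63.51 × 1.22 → 77.4822 g.
Cost = 77.4822 g / 1000 × $40.1/kg = $3.11.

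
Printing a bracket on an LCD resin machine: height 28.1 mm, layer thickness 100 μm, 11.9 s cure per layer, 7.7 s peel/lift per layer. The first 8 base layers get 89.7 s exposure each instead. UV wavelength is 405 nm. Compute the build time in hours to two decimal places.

Number of layers: 28.1 / 0.1 → 281 (rounded up).
Base layers = 8 × (89.7 + 7.7) = 779.2 s.
Remaining layers = 273 × (11.9 + 7.7) = 5350.8 s.
Total = 779.2 + 5350.8 = 6130 s = 1.70 hours.

1.70 hours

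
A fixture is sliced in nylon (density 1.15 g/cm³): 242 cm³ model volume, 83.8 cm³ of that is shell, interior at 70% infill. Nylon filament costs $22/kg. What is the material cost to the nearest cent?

$4.92

Volume inside the shell = 242 − 83.8 = 158.2 cm³.
Infill deposited = 0.70 × 158.2, so 110.74 cm³.
Deposited volume = 83.8 + 110.74, so 194.54 cm³.
Mass = 194.54 × 1.15, so 223.721 g.
Cost = 223.721 g / 1000 × $22/kg = $4.92.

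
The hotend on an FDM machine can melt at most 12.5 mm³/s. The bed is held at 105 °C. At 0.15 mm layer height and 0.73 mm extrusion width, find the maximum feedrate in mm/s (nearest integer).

114 mm/s

Extrusion cross-section = 0.15 × 0.73, so 0.1095 mm².
v_max = Q/A = 12.5/0.1095 = 114.16 mm/s → 114 mm/s.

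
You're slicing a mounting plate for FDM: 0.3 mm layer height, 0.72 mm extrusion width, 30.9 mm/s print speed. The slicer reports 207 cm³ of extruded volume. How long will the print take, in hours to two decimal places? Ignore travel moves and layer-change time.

8.62 hours

Bead cross-section = 0.3 × 0.72 = 0.216 mm².
Toolpath length = 207 cm³ / 0.216 mm² = 207000 / 0.216 = 958333.3 mm.
Extrusion time = 958333.3 / 30.9, so 31014 s.
Converting: 31014 s = 8.62 hours.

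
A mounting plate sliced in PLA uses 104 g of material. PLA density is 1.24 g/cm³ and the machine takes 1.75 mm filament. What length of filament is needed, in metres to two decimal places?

Extruded volume: 104/1.24 = 83.871 cm³ (83871 mm³).
A = π r² = π × 0.875² = 2.4053 mm².
Length = 83871 / 2.4053 = 34869.25 mm = 34.87 m.

34.87 m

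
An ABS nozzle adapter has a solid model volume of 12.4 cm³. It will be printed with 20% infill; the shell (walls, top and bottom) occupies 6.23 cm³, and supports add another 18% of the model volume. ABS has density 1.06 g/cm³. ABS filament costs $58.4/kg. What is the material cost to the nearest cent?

$0.60

Infill region: 12.4 − 6.23 → 6.17 cm³.
Infill volume: 0.20 × 6.17 → 1.234 cm³.
Support = 0.18 × 12.4 = 2.232 cm³.
Deposited volume = 6.23 + 1.234 + 2.232, so 9.696 cm³.
Mass = 9.696 × 1.06 = 10.27776 g.
Cost = 10.27776 g / 1000 × $58.4/kg = $0.60.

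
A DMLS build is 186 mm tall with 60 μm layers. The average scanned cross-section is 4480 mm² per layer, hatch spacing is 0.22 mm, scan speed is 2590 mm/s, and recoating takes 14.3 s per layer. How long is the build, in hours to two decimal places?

Layer count = ceil(186 / 0.06) = 3100.
Hatch length per layer: 4480 / 0.22 → 20363.6 mm.
Laser time per layer = 20363.6 / 2590, so 7.8624 s.
Time per layer: 7.8624 + 14.3 → 22.1624 s.
Build time = 3100 × 22.1624 = 68703.44 s = 19.08 hours.

19.08 hours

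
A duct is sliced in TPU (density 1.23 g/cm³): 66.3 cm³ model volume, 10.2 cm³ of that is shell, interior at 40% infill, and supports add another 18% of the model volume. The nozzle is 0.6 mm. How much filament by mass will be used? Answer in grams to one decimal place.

54.8 g

Infill region = 66.3 − 10.2, so 56.1 cm³.
Infill volume = 0.40 × 56.1 = 22.44 cm³.
Support = 0.18 × 66.3, so 11.934 cm³.
Deposited volume = 10.2 + 22.44 + 11.934, so 44.574 cm³.
Mass = 44.574 × 1.23 = 54.82602 g.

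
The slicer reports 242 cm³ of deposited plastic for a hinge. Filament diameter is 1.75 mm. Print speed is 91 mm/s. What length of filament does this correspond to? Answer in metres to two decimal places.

Cross-section of 1.75 mm filament: π·(1.75/2)² = 2.4053 mm².
Length = 242 cm³ / 2.4053 mm² = 242000 / 2.4053 = 100611.15 mm = 100.61 m.

100.61 m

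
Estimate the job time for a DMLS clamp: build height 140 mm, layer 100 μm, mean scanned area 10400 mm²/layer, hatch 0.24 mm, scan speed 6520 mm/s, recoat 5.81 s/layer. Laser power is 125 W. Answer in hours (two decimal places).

4.84 hours

Number of layers: 140 / 0.1 → 1400 (rounded up).
Scan path per layer = 10400 / 0.24 = 43333.3 mm.
Per-layer scan time = 43333.3 / 6520, so 6.6462 s.
Layer cycle = 6.6462 + 5.81 = 12.4562 s.
Build time = 1400 × 12.4562 = 17438.68 s = 4.84 hours.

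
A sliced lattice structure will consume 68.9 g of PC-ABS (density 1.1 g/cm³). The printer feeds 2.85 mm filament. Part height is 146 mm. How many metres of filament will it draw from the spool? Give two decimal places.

9.82 m

Volume = 68.9 g / 1.1 g·cm⁻³ = 62.6364 cm³ = 62636.4 mm³.
Filament cross-section = π × (2.85/2)² = 6.3794 mm².
L = V/A = 62636.4/6.3794 = 9818.54 mm → 9.82 m.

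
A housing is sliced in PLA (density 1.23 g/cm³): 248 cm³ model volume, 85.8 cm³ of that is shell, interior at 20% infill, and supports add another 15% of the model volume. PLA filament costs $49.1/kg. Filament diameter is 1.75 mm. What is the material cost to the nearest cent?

$9.39

Infill region: 248 − 85.8 → 162.2 cm³.
Infill volume = 0.20 × 162.2, so 32.44 cm³.
Support = 0.15 × 248, so 37.2 cm³.
Deposited volume = 85.8 + 32.44 + 37.2 = 155.44 cm³.
Mass = 155.44 × 1.23, so 191.1912 g.
Cost = 191.1912 g / 1000 × $49.1/kg = $9.39.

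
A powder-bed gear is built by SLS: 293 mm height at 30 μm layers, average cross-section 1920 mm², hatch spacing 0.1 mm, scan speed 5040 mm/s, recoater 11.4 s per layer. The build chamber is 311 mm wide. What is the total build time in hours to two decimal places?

Layers = ⌈293/0.03⌉ = 9767.
Hatch length per layer = 1920 / 0.1 = 19200 mm.
Scan time per layer = 19200 / 5040, so 3.8095 s.
Per-layer time = 3.8095 + 11.4, so 15.2095 s.
Total: 9767 × 15.2095 s = 148551.1865 s → 41.26 hours.

41.26 hours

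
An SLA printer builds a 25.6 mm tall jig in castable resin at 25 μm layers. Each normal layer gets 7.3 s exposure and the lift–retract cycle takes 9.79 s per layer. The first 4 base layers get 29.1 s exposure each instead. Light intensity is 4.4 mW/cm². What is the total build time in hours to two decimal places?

4.89 hours

Layer count = ceil(25.6 / 0.025) = 1024.
Base layers = 4 × (29.1 + 9.79), so 155.56 s.
Regular layers = 1020 × (7.3 + 9.79), so 17431.8 s.
Sum: 155.56 + 17431.8 = 17587.36 s → 4.89 hours.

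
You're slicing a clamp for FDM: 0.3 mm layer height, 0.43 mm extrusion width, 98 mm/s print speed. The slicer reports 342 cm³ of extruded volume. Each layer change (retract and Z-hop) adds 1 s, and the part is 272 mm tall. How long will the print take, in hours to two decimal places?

Extrusion cross-section = 0.3 × 0.43, so 0.129 mm².
Toolpath length = 342 cm³ / 0.129 mm² = 342000 / 0.129 = 2651162.8 mm.
Print-move time = 2651162.8 / 98, so 27052.7 s.
Layer count = ceil(272 / 0.3) = 907.
Layer-change overhead = 907 × 1 = 907 s.
Altogether 27052.7 + 907 = 27959.7 s, i.e. 7.77 hours.

7.77 hours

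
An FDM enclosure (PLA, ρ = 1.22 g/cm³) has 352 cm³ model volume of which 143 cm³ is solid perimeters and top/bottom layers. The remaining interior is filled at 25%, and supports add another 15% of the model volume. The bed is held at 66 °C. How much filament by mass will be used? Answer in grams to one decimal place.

Interior volume = 352 − 143 = 209 cm³.
Infill volume = 0.25 × 209, so 52.25 cm³.
Support = 0.15 × 352, so 52.8 cm³.
Deposited volume: 143 + 52.25 + 52.8 → 248.05 cm³.
Mass = 248.05 × 1.22 = 302.621 g.

302.6 g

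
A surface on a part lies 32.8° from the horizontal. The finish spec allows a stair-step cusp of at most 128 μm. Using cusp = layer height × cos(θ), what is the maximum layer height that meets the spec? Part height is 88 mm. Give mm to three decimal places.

cos(32.8°) = 0.8406; t_max = 0.128/0.8406 = 0.152 mm.

0.152 mm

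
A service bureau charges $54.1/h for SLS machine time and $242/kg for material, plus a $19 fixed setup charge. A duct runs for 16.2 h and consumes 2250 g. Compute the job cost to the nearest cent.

Machine-time cost: 54.1 × 16.2 → $876.42.
Material charge: 242 × 2250/1000 → $544.50.
Total = 876.42 + 544.50 + 19 = $1439.92.

$1439.92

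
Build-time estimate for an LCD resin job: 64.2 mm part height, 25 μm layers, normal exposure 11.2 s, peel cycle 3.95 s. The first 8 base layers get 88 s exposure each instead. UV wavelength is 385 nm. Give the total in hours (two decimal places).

10.98 hours

Number of layers: 64.2 / 0.025 → 2568 (rounded up).
Base layers = 8 × (88 + 3.95) = 735.6 s.
Normal layers: 2560 × (11.2 + 3.95) → 38784 s.
Sum: 735.6 + 38784 = 39519.6 s → 10.98 hours.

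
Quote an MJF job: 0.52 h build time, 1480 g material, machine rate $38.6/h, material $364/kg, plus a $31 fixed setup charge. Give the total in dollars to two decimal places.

$589.79

Machine-time cost = 38.6 × 0.52 = $20.072.
Material charge: 364 × 1480/1000 → $538.72.
Adding setup: 20.072 + 538.72 + 31 → 589.792 ≈ $589.79.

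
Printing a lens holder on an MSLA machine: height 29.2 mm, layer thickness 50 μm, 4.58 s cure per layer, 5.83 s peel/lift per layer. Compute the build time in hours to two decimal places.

Layer count = ceil(29.2 / 0.05) = 584.
Each layer takes: 4.58 + 5.83 → 10.41 s.
Build time: 584 × 10.41 s = 6079.44 s, i.e. 1.69 hours.

1.69 hours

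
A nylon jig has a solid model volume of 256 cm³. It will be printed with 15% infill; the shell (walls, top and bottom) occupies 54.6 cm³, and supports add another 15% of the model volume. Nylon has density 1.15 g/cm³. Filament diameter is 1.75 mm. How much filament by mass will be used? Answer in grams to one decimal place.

141.7 g

Volume inside the shell: 256 − 54.6 → 201.4 cm³.
Infill volume: 0.15 × 201.4 → 30.21 cm³.
Support: 0.15 × 256 → 38.4 cm³.
Deposited volume = 54.6 + 30.21 + 38.4, so 123.21 cm³.
Mass: 123.21 × 1.15 → 141.6915 g.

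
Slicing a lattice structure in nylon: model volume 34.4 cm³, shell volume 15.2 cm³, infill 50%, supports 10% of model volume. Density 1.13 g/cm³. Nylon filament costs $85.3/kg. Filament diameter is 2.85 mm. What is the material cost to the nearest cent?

Interior volume = 34.4 − 15.2, so 19.2 cm³.
Deposited infill = 0.50 × 19.2 = 9.6 cm³.
Support = 0.10 × 34.4 = 3.44 cm³.
Total printed volume: 15.2 + 9.6 + 3.44 → 28.24 cm³.
Mass = 28.24 × 1.13 = 31.9112 g.
Cost = 31.9112 g / 1000 × $85.3/kg = $2.72.

$2.72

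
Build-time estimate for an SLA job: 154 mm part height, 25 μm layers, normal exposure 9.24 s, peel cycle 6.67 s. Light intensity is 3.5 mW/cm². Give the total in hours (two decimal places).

27.22 hours

Layer count = ceil(154 / 0.025) = 6160.
Per-layer time = 9.24 + 6.67 = 15.91 s.
Build time: 6160 × 15.91 s = 98005.6 s, i.e. 27.22 hours.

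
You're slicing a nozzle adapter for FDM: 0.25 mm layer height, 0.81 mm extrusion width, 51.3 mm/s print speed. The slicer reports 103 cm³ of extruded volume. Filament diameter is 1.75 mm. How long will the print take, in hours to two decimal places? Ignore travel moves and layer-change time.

2.75 hours

Line area = 0.25 × 0.81 = 0.2025 mm².
Path length: 103000 mm³ / 0.2025 mm² → 508642 mm.
Time extruding = 508642 / 51.3 = 9915 s.
Converting: 9915 s = 2.75 hours.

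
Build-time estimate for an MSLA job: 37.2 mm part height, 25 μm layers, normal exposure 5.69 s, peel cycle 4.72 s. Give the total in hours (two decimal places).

4.30 hours

Layer count = ceil(37.2 / 0.025) = 1488.
Per-layer time = 5.69 + 4.72, so 10.41 s.
Build time: 1488 × 10.41 s = 15490.08 s, i.e. 4.30 hours.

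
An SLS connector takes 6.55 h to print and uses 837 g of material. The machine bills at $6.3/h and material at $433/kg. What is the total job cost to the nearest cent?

Time charge = 6.3 × 6.55 = $41.265.
Material charge = 433 × 837/1000 = $362.421.
Total = 41.265 + 362.421 = 403.686 ≈ $403.69.

$403.69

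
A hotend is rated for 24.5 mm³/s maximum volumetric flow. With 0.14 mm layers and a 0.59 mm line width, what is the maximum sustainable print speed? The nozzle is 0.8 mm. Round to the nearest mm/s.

Extrusion cross-section: 0.14 × 0.59 → 0.0826 mm².
v_max = Q/A = 24.5/0.0826 = 296.61 mm/s → 297 mm/s.

297 mm/s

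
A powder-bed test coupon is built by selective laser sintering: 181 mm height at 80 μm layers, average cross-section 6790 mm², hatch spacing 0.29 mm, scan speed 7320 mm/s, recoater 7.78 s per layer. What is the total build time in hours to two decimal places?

Layers = ⌈181/0.08⌉ = 2263.
Scan path per layer: 6790 / 0.29 → 23413.8 mm.
Per-layer scan time = 23413.8 / 7320 = 3.1986 s.
Layer cycle: 3.1986 + 7.78 → 10.9786 s.
Build time = 2263 × 10.9786 = 24844.5718 s = 6.90 hours.

6.90 hours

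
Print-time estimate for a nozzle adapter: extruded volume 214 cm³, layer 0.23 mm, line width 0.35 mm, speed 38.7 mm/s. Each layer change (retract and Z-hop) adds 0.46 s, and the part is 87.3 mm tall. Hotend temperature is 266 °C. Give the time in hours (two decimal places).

19.13 hours

Extrusion cross-section = 0.23 × 0.35 = 0.0805 mm².
Toolpath length = 214 cm³ / 0.0805 mm² = 214000 / 0.0805 = 2658385.1 mm.
Print-move time: 2658385.1 / 38.7 → 68692.1 s.
Number of layers: 87.3 / 0.23 → 380 (rounded up).
Z-hop total = 380 × 0.46 = 174.8 s.
Total = 68692.1 + 174.8 = 68866.9 s = 19.13 hours.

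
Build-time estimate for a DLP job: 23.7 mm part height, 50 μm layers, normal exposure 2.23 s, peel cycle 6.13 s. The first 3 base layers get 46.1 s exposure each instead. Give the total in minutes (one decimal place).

Layers = ⌈23.7/0.05⌉ = 474.
Base layers = 3 × (46.1 + 6.13) = 156.69 s.
Normal layers: 471 × (2.23 + 6.13) → 3937.56 s.
Sum: 156.69 + 3937.56 = 4094.25 s → 68.2 minutes.

68.2 minutes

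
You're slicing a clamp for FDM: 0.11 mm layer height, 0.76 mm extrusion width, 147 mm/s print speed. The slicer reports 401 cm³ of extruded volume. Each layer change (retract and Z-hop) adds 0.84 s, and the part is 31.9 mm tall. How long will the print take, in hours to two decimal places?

9.13 hours

Extrusion cross-section = 0.11 × 0.76, so 0.0836 mm².
Path length: 401000 mm³ / 0.0836 mm² → 4796650.7 mm.
Time extruding = 4796650.7 / 147 = 32630.3 s.
Number of layers: 31.9 / 0.11 → 290 (rounded up).
Non-print overhead = 290 × 0.84, so 243.6 s.
Altogether 32630.3 + 243.6 = 32873.9 s, i.e. 9.13 hours.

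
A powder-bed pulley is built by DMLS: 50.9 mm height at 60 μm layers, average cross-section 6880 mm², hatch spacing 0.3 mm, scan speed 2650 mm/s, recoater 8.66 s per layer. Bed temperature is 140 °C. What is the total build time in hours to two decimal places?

Layers = ⌈50.9/0.06⌉ = 849.
Hatch length per layer: 6880 / 0.3 → 22933.3 mm.
Per-layer scan time = 22933.3 / 2650 = 8.6541 s.
Per-layer time: 8.6541 + 8.66 → 17.3141 s.
Total: 849 × 17.3141 s = 14699.6709 s → 4.08 hours.

4.08 hours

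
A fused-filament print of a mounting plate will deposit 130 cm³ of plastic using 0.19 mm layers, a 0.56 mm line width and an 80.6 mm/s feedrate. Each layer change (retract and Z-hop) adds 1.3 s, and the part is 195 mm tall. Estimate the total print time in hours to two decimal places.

Extrusion cross-section = 0.19 × 0.56, so 0.1064 mm².
Total extruded path = 130000/0.1064 = 1221804.5 mm.
Extrusion time = 1221804.5 / 80.6 = 15158.9 s.
Layer count = ceil(195 / 0.19) = 1027.
Layer-change overhead: 1027 × 1.3 → 1335.1 s.
Total = 15158.9 + 1335.1 = 16494 s = 4.58 hours.

4.58 hours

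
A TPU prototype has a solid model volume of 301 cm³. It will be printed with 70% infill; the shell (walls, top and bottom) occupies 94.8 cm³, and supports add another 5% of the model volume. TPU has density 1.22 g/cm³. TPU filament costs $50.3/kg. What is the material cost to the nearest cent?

$15.60

Interior volume = 301 − 94.8 = 206.2 cm³.
Infill deposited: 0.70 × 206.2 → 144.34 cm³.
Support = 0.05 × 301, so 15.05 cm³.
Total extruded = 94.8 + 144.34 + 15.05 = 254.19 cm³.
Mass: 254.19 × 1.22 → 310.1118 g.
Cost = 310.1118 g / 1000 × $50.3/kg = $15.60.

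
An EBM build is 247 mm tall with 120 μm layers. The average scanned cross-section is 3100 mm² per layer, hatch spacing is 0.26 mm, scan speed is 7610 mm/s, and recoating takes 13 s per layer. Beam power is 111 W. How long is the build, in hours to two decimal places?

Layer count = ceil(247 / 0.12) = 2059.
Hatch length per layer: 3100 / 0.26 → 11923.1 mm.
Scan time per layer: 11923.1 / 7610 → 1.5668 s.
Layer cycle = 1.5668 + 13, so 14.5668 s.
2059 layers × 14.5668 s/layer = 29993.0412 s, i.e. 8.33 hours.

8.33 hours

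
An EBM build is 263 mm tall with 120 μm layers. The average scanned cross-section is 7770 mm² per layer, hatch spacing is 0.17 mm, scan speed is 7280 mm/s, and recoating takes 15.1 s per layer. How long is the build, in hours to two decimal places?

Number of layers: 263 / 0.12 → 2192 (rounded up).
Hatch length per layer: 7770 / 0.17 → 45705.9 mm.
Scan time per layer: 45705.9 / 7280 → 6.2783 s.
Layer cycle = 6.2783 + 15.1 = 21.3783 s.
Build time = 2192 × 21.3783 = 46861.2336 s = 13.02 hours.

13.02 hours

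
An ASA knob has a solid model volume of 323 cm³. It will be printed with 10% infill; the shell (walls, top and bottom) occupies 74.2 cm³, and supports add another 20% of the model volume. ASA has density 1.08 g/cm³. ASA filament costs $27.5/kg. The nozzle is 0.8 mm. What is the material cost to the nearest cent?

Infill region = 323 − 74.2, so 248.8 cm³.
Infill volume = 0.10 × 248.8, so 24.88 cm³.
Support = 0.20 × 323, so 64.6 cm³.
Deposited volume: 74.2 + 24.88 + 64.6 → 163.68 cm³.
Mass = 163.68 × 1.08, so 176.7744 g.
Cost = 176.7744 g / 1000 × $27.5/kg = $4.86.

$4.86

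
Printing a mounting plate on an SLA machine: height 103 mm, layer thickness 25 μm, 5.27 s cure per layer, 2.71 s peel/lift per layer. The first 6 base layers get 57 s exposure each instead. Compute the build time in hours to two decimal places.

Layer count = ceil(103 / 0.025) = 4120.
Base layers = 6 × (57 + 2.71), so 358.26 s.
Regular layers = 4114 × (5.27 + 2.71), so 32829.72 s.
Total = 358.26 + 32829.72 = 33187.98 s = 9.22 hours.

9.22 hours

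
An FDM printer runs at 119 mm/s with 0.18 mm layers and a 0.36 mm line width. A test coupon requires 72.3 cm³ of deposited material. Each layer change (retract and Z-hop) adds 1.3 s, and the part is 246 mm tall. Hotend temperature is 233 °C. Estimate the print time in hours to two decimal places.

Bead cross-section: 0.18 × 0.36 → 0.0648 mm².
Total extruded path = 72300/0.0648 = 1115740.7 mm.
Time extruding: 1115740.7 / 119 → 9376 s.
Layer count = ceil(246 / 0.18) = 1367.
Z-hop total: 1367 × 1.3 → 1777.1 s.
Altogether 9376 + 1777.1 = 11153.1 s, i.e. 3.10 hours.

3.10 hours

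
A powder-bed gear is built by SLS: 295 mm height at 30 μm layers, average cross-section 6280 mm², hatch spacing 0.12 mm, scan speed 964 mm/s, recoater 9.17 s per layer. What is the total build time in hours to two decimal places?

Layers = ⌈295/0.03⌉ = 9834.
Per-layer scan distance = 6280 / 0.12 = 52333.3 mm.
Laser time per layer = 52333.3 / 964, so 54.2877 s.
Layer cycle = 54.2877 + 9.17 = 63.4577 s.
Total: 9834 × 63.4577 s = 624043.0218 s → 173.35 hours.

173.35 hours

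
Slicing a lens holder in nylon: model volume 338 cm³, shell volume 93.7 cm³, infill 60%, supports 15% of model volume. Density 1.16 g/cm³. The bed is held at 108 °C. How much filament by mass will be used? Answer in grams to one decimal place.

337.5 g

Infill region: 338 − 93.7 → 244.3 cm³.
Deposited infill: 0.60 × 244.3 → 146.58 cm³.
Support: 0.15 × 338 → 50.7 cm³.
Total printed volume = 93.7 + 146.58 + 50.7, so 290.98 cm³.
Mass: 290.98 × 1.16 → 337.5368 g.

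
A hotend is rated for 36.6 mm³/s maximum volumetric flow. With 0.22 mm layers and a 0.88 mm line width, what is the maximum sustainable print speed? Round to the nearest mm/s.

Bead cross-section = 0.22 × 0.88 = 0.1936 mm².
Max speed = 36.6 / 0.1936 = 189.05 ≈ 189 mm/s.

189 mm/s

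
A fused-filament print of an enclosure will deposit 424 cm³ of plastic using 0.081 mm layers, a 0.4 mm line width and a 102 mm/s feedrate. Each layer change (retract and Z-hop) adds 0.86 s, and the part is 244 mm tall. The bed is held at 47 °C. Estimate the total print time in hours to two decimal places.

Extrusion cross-section = 0.081 × 0.4 = 0.0324 mm².
Toolpath length = 424 cm³ / 0.0324 mm² = 424000 / 0.0324 = 13086419.8 mm.
Print-move time: 13086419.8 / 102 → 128298.2 s.
Number of layers: 244 / 0.081 → 3013 (rounded up).
Layer-change overhead: 3013 × 0.86 → 2591.18 s.
Altogether 128298.2 + 2591.18 = 130889.38 s, i.e. 36.36 hours.

36.36 hours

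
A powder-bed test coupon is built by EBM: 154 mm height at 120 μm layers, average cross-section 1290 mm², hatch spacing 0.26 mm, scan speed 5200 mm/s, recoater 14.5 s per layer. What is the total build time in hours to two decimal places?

Layers = ⌈154/0.12⌉ = 1284.
Per-layer scan distance: 1290 / 0.26 → 4961.5 mm.
Per-layer scan time = 4961.5 / 5200 = 0.9541 s.
Time per layer = 0.9541 + 14.5 = 15.4541 s.
1284 layers × 15.4541 s/layer = 19843.0644 s, i.e. 5.51 hours.

5.51 hours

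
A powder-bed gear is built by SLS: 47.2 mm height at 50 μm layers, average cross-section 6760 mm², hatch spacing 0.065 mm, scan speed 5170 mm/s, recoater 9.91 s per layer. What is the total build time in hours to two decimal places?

7.87 hours

Layers = ⌈47.2/0.05⌉ = 944.
Scan path per layer: 6760 / 0.065 → 104000 mm.
Laser time per layer = 104000 / 5170, so 20.1161 s.
Per-layer time = 20.1161 + 9.91, so 30.0261 s.
Build time = 944 × 30.0261 = 28344.6384 s = 7.87 hours.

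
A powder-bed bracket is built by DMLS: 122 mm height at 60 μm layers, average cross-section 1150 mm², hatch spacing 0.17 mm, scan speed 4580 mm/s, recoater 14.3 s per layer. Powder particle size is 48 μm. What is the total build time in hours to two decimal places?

8.91 hours

Layers = ⌈122/0.06⌉ = 2034.
Scan path per layer = 1150 / 0.17 = 6764.7 mm.
Laser time per layer = 6764.7 / 4580, so 1.477 s.
Per-layer time = 1.477 + 14.3, so 15.777 s.
Total: 2034 × 15.777 s = 32090.418 s → 8.91 hours.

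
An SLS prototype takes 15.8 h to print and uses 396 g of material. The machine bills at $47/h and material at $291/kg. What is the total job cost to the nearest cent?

$857.84

Machine cost: 47 × 15.8 → $742.60.
Feedstock cost = 291 × 396/1000, so $115.236.
Job cost: 742.60 + 115.236 = 857.836 ≈ $857.84.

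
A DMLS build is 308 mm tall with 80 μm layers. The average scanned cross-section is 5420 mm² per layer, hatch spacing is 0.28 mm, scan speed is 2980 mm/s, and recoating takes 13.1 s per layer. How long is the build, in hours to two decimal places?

20.96 hours

Number of layers: 308 / 0.08 → 3850 (rounded up).
Hatch length per layer = 5420 / 0.28 = 19357.1 mm.
Per-layer scan time = 19357.1 / 2980 = 6.4957 s.
Layer cycle: 6.4957 + 13.1 → 19.5957 s.
3850 layers × 19.5957 s/layer = 75443.445 s, i.e. 20.96 hours.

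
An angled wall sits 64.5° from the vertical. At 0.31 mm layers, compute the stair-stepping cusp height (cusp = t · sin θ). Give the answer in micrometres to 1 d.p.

279.8 μm

Cusp = layer height × sin(64.5°) = 0.31 × 0.9026 = 0.279806 mm = 279.8 μm.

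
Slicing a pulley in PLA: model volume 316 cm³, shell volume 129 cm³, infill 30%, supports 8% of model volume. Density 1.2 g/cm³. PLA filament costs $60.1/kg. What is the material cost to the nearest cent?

Infill region = 316 − 129 = 187 cm³.
Infill deposited = 0.30 × 187 = 56.1 cm³.
Support = 0.08 × 316, so 25.28 cm³.
Deposited volume: 129 + 56.1 + 25.28 → 210.38 cm³.
Mass: 210.38 × 1.2 → 252.456 g.
Cost = 252.456 g / 1000 × $60.1/kg = $15.17.

$15.17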